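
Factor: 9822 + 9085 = 18907 = 7^1*37^1*73^1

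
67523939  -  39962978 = 27560961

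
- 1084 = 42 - 1126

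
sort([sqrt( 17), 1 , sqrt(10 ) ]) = [1,sqrt( 10), sqrt(17)]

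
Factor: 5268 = 2^2 * 3^1*439^1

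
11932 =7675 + 4257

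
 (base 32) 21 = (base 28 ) 29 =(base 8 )101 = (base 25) 2f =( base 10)65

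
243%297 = 243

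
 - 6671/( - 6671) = 1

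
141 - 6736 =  - 6595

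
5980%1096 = 500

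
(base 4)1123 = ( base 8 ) 133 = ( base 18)51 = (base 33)2p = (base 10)91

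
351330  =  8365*42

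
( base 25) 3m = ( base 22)49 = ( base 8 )141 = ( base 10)97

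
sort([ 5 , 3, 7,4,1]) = [1, 3, 4, 5, 7 ]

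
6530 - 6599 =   -  69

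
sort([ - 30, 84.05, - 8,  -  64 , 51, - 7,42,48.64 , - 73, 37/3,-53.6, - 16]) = [ - 73, - 64, - 53.6,  -  30,-16,-8, - 7, 37/3,  42, 48.64,51, 84.05]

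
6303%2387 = 1529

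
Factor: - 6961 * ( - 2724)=2^2 *3^1*227^1*  6961^1 = 18961764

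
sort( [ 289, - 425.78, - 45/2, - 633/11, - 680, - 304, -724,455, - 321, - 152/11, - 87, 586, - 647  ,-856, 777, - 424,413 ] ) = [ - 856, - 724, - 680, - 647, - 425.78, - 424, - 321 , - 304,- 87, - 633/11, - 45/2, - 152/11, 289,413, 455, 586,777] 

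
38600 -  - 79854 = 118454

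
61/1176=61/1176 = 0.05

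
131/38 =131/38 = 3.45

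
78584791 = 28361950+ 50222841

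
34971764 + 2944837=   37916601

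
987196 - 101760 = 885436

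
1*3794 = 3794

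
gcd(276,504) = 12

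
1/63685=1/63685 = 0.00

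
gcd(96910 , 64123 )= 1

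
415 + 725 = 1140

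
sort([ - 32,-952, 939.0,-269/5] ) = [  -  952, - 269/5, - 32, 939.0]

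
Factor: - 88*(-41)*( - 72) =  - 259776= -2^6 * 3^2*11^1*41^1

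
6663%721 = 174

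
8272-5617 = 2655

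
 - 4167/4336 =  - 1 + 169/4336 = - 0.96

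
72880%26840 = 19200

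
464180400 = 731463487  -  267283087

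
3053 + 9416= 12469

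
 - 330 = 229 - 559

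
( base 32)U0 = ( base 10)960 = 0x3c0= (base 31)uu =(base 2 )1111000000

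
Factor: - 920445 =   -  3^1 * 5^1 * 61363^1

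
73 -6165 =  - 6092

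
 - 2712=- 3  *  904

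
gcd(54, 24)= 6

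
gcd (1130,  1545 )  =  5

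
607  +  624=1231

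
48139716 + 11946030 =60085746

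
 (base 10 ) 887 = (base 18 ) 2D5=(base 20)247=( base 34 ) q3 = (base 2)1101110111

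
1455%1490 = 1455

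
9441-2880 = 6561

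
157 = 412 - 255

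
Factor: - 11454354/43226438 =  - 3^2*43^( - 1 )*502633^(-1)*636353^1  =  -  5727177/21613219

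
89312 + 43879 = 133191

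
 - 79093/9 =-8789+ 8/9= -8788.11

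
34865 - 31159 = 3706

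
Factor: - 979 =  - 11^1*89^1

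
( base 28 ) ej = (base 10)411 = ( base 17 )173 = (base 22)IF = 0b110011011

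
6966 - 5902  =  1064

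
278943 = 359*777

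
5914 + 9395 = 15309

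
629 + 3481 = 4110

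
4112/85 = 4112/85=48.38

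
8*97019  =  776152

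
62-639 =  - 577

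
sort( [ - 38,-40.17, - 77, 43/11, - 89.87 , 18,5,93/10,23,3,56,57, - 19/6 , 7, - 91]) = [ - 91 ,-89.87, - 77, - 40.17, - 38 , - 19/6, 3,43/11,5,7,93/10,18  ,  23,56, 57]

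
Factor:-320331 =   -  3^1 * 11^1 * 17^1*571^1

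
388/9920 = 97/2480=0.04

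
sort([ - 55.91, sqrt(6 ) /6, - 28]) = [ - 55.91, - 28,sqrt( 6)/6]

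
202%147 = 55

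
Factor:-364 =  - 2^2*7^1*13^1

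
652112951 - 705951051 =  -  53838100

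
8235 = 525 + 7710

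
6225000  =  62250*100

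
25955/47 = 25955/47 = 552.23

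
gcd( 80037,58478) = 1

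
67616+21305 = 88921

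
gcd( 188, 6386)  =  2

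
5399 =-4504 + 9903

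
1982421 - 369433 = 1612988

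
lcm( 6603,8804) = 26412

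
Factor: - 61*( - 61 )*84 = 312564  =  2^2 * 3^1*7^1*61^2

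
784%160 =144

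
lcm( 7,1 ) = 7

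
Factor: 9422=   2^1*7^1*673^1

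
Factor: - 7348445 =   -  5^1 * 13^1*131^1 * 863^1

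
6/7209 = 2/2403 = 0.00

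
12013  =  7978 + 4035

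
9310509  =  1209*7701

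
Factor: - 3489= -3^1*1163^1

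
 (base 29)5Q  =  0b10101011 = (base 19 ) 90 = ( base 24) 73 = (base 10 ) 171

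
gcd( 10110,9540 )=30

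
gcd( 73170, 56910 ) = 8130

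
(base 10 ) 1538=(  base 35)18X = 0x602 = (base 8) 3002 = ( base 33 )1dk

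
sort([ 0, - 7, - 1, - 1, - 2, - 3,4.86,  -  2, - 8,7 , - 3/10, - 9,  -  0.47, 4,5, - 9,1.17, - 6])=[-9, - 9,- 8,-7, - 6, - 3, - 2, - 2, - 1, - 1,-0.47, - 3/10,0,  1.17,  4,4.86,5,7 ]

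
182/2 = 91 =91.00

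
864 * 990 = 855360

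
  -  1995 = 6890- 8885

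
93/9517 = 3/307  =  0.01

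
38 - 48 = -10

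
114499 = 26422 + 88077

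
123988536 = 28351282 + 95637254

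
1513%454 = 151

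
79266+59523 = 138789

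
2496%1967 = 529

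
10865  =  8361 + 2504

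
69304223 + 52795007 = 122099230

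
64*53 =3392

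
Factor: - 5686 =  - 2^1*2843^1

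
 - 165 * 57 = - 9405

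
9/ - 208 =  - 1 + 199/208 =- 0.04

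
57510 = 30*1917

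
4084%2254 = 1830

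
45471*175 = 7957425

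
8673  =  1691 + 6982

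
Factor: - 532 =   -  2^2*7^1* 19^1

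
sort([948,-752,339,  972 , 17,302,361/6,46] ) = [-752,17,46, 361/6,302,  339,948, 972 ] 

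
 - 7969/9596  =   - 1 + 1627/9596 = - 0.83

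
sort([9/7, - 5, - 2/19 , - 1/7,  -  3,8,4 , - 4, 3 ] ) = [ - 5, - 4, - 3 , - 1/7,- 2/19 , 9/7,3, 4, 8]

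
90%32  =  26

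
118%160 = 118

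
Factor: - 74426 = -2^1*11^1 * 17^1*199^1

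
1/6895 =1/6895  =  0.00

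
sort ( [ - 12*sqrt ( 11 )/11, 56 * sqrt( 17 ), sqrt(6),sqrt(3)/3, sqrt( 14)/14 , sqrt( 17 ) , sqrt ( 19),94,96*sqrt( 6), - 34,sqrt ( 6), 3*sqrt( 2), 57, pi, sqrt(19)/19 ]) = [ - 34, - 12*sqrt( 11)/11,  sqrt (19 ) /19,sqrt(14)/14, sqrt( 3 )/3,sqrt( 6), sqrt( 6 ),pi,sqrt( 17),3*sqrt( 2),sqrt(19), 57,94, 56*sqrt (17),96*sqrt( 6) ]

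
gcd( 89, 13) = 1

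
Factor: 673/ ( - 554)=-2^( -1)*277^(-1)*673^1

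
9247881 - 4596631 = 4651250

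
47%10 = 7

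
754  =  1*754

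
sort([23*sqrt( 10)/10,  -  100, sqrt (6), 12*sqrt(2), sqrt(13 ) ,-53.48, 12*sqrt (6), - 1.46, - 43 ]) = [ - 100, - 53.48,-43, - 1.46, sqrt (6), sqrt(13), 23*sqrt(10) /10,12 * sqrt(2), 12*sqrt(6 )]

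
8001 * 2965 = 23722965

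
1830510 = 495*3698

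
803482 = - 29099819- - 29903301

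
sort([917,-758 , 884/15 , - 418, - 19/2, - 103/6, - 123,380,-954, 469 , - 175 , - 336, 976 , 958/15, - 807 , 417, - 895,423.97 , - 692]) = [ - 954, - 895, - 807,-758,-692, - 418, - 336 , - 175, - 123, - 103/6, - 19/2, 884/15, 958/15, 380 , 417, 423.97,469, 917, 976 ] 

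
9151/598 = 15+181/598 = 15.30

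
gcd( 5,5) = 5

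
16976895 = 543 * 31265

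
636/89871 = 212/29957 = 0.01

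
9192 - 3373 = 5819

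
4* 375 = 1500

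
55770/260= 429/2 =214.50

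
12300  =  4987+7313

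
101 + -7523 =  - 7422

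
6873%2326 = 2221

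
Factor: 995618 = 2^1*13^1*149^1*257^1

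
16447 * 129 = 2121663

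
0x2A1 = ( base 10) 673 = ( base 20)1dd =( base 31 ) LM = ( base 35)J8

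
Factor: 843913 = 7^1*31^1*3889^1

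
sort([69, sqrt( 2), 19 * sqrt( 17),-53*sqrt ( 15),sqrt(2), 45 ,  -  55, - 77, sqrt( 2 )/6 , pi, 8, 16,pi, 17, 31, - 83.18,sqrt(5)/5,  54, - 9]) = [ - 53*sqrt( 15), - 83.18, - 77, - 55, - 9, sqrt(2 )/6, sqrt ( 5)/5, sqrt(2 ) , sqrt(2),pi,pi, 8, 16, 17, 31,45, 54, 69, 19 *sqrt( 17) ] 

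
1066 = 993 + 73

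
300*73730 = 22119000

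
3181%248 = 205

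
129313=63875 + 65438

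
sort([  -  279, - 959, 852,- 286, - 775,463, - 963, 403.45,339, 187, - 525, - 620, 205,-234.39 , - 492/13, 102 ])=[ - 963, - 959, - 775, - 620, - 525, - 286,-279,  -  234.39,  -  492/13,102 , 187, 205, 339, 403.45, 463, 852] 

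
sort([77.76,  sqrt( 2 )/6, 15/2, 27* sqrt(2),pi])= [sqrt(2 )/6, pi,15/2,27* sqrt(2 ),77.76]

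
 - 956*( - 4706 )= 4498936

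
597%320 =277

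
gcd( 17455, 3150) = 5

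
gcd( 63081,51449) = 1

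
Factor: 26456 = 2^3*3307^1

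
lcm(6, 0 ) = 0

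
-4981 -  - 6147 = 1166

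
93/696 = 31/232 = 0.13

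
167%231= 167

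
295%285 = 10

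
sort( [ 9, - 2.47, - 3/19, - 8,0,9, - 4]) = [-8, - 4, - 2.47, - 3/19,0,  9, 9 ]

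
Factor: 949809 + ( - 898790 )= 51019  =  163^1*313^1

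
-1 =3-4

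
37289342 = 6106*6107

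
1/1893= 1/1893= 0.00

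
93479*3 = 280437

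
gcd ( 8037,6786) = 9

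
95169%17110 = 9619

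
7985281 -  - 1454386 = 9439667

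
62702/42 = 1492 + 19/21 = 1492.90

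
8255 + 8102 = 16357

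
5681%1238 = 729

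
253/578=253/578 = 0.44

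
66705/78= 855  +  5/26= 855.19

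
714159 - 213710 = 500449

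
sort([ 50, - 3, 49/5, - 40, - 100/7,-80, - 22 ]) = [  -  80, - 40,-22, - 100/7,-3, 49/5,50]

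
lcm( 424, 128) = 6784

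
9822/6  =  1637=1637.00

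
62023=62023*1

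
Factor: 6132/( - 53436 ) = -7/61= - 7^1 * 61^( - 1) 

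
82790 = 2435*34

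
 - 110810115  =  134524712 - 245334827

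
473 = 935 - 462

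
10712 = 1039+9673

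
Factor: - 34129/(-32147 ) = 17^(-1)*31^( - 1)*61^(-1)*34129^1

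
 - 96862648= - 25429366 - 71433282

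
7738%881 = 690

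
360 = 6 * 60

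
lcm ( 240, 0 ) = 0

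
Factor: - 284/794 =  -142/397 = -2^1 * 71^1*397^( -1)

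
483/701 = 483/701 = 0.69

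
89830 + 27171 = 117001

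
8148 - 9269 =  - 1121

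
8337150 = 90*92635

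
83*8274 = 686742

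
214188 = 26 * 8238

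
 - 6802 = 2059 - 8861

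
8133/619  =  13 + 86/619  =  13.14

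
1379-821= 558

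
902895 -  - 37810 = 940705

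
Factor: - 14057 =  - 14057^1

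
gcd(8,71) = 1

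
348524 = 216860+131664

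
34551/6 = 11517/2  =  5758.50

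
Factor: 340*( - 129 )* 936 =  - 41052960 = -2^5*3^3 * 5^1*13^1*17^1* 43^1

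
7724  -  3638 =4086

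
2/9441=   2/9441 = 0.00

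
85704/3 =28568 = 28568.00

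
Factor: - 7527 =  - 3^1*13^1*193^1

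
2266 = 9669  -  7403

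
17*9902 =168334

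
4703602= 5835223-1131621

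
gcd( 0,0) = 0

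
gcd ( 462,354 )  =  6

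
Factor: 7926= 2^1*3^1*1321^1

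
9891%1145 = 731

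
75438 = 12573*6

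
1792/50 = 896/25 = 35.84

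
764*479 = 365956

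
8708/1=8708 = 8708.00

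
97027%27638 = 14113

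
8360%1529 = 715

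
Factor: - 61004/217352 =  - 151/538  =  - 2^( - 1) * 151^1*269^( -1 )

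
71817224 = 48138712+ 23678512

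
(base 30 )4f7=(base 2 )111111011001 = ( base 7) 14554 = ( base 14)169b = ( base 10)4057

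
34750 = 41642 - 6892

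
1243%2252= 1243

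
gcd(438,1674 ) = 6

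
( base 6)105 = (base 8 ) 51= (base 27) 1e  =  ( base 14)2D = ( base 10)41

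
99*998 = 98802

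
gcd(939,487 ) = 1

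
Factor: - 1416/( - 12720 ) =59/530=2^( - 1) * 5^( - 1)  *53^( - 1)*59^1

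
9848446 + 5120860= 14969306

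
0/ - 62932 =0/1 = -  0.00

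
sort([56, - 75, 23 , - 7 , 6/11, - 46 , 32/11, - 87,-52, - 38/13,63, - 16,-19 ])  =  [ - 87, - 75,-52, - 46, - 19, - 16, - 7 ,-38/13 , 6/11,  32/11,23,56,63 ] 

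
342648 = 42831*8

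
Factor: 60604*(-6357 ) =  - 2^2*3^1*13^1*109^1 * 139^1*163^1 = - 385259628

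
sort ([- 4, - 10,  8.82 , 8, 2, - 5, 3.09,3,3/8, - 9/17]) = [ - 10, - 5, - 4, - 9/17, 3/8,2,3, 3.09, 8,8.82 ] 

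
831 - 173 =658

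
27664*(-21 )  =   - 580944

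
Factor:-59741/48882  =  -2^( - 1) * 3^( - 1) *11^1*5431^1 * 8147^( - 1)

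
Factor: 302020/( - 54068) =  - 5^1*7^ ( - 1)*1931^ ( - 1 )*15101^1 = - 75505/13517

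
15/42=5/14 = 0.36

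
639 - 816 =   -  177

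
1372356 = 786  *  1746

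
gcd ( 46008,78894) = 162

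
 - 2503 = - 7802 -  - 5299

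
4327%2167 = 2160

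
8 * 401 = 3208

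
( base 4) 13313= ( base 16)1F7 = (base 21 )12k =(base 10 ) 503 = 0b111110111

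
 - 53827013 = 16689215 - 70516228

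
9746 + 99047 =108793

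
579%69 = 27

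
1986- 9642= -7656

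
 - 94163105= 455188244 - 549351349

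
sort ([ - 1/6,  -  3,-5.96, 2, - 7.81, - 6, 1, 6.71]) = [ - 7.81,-6, - 5.96, - 3, - 1/6, 1, 2,6.71]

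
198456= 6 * 33076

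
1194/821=1194/821=1.45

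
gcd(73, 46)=1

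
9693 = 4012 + 5681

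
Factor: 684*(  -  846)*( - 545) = 315371880 = 2^3* 3^4*5^1*19^1*47^1*109^1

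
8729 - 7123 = 1606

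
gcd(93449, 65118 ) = 1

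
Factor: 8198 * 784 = 2^5 *7^2*4099^1 = 6427232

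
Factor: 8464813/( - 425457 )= - 3^( - 2 ) * 7^1*41^(-1 ) * 283^1*1153^(-1 )*4273^1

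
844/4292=211/1073= 0.20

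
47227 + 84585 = 131812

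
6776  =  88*77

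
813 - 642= 171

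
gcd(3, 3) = 3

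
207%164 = 43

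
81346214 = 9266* 8779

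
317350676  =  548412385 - 231061709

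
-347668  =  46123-393791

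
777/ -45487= -1+44710/45487 = - 0.02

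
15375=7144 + 8231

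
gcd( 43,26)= 1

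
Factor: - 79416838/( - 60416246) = 11^( - 1)*23^1 * 487^ ( - 1 ) *5639^( -1)*1726453^1 = 39708419/30208123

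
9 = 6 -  - 3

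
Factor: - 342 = -2^1*3^2 *19^1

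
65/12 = 5 + 5/12 =5.42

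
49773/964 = 51 + 609/964=51.63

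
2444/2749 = 2444/2749 = 0.89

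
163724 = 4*40931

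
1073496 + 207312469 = 208385965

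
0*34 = 0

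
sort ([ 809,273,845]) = [273,809,845]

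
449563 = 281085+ 168478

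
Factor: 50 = 2^1*5^2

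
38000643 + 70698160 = 108698803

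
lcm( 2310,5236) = 78540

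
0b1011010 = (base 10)90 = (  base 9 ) 110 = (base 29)33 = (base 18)50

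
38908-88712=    - 49804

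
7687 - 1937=5750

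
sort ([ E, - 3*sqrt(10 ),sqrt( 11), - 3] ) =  [ - 3* sqrt( 10 ),-3,E,sqrt( 11) ]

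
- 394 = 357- 751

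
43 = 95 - 52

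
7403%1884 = 1751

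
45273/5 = 9054 + 3/5 = 9054.60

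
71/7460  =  71/7460 = 0.01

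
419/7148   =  419/7148  =  0.06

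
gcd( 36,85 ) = 1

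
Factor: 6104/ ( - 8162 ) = - 2^2 * 11^( - 1)*53^ (- 1)*109^1 = - 436/583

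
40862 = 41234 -372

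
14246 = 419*34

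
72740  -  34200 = 38540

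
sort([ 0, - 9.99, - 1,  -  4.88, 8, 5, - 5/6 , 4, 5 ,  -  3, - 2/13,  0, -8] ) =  [ -9.99, - 8,-4.88 ,- 3, - 1,-5/6, -2/13, 0,  0, 4, 5,5, 8]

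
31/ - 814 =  -1 + 783/814 =- 0.04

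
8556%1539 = 861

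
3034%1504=26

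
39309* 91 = 3577119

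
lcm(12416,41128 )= 658048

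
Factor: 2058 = 2^1*3^1*7^3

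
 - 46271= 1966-48237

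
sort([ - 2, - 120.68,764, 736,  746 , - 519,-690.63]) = [ - 690.63, - 519, - 120.68 , - 2,736,746, 764]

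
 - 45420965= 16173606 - 61594571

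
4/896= 1/224  =  0.00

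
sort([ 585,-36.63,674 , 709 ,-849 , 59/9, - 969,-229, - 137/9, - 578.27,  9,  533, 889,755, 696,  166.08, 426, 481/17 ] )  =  [-969, - 849, - 578.27, - 229,-36.63,-137/9,59/9,  9 , 481/17,166.08, 426,533, 585 , 674 , 696,709, 755 , 889]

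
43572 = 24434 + 19138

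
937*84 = 78708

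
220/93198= 110/46599= 0.00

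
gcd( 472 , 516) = 4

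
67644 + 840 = 68484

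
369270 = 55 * 6714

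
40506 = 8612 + 31894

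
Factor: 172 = 2^2*43^1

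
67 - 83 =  - 16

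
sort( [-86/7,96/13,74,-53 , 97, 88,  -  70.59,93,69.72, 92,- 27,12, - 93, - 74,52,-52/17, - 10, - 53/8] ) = [ - 93,-74,-70.59, - 53, - 27, - 86/7, - 10,-53/8,-52/17,96/13, 12,52,69.72, 74,88,92,93,97]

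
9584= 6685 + 2899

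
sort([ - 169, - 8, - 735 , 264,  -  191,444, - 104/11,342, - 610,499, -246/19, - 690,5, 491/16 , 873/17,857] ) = [ - 735 , - 690, - 610, - 191,-169, - 246/19, - 104/11, - 8, 5,491/16,873/17, 264,342,444,499, 857]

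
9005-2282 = 6723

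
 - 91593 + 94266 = 2673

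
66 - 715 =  - 649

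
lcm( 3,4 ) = 12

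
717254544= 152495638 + 564758906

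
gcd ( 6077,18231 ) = 6077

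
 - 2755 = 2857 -5612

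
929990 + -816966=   113024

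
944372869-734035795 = 210337074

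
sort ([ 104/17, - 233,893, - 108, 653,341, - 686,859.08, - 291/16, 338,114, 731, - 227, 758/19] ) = [ - 686, - 233, - 227, - 108, - 291/16,104/17,758/19 , 114,338,  341,653,731,859.08, 893]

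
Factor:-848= -2^4*53^1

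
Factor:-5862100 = -2^2 * 5^2*31^2*61^1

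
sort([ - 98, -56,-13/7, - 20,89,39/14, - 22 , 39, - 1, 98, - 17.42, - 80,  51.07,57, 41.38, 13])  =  [ - 98, - 80, - 56,  -  22, - 20,-17.42, - 13/7,  -  1,39/14,13,39,41.38, 51.07,  57,89, 98 ] 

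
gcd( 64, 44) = 4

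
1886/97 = 19 + 43/97 = 19.44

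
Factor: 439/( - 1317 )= - 3^( - 1) = - 1/3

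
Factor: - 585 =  - 3^2 * 5^1 * 13^1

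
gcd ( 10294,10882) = 2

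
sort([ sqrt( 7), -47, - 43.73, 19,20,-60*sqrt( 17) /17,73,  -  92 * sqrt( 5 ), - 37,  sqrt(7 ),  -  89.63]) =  [ - 92*sqrt( 5),-89.63,-47, - 43.73, - 37,- 60*sqrt( 17 ) /17, sqrt( 7), sqrt( 7),19,  20,73] 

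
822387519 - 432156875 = 390230644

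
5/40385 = 1/8077 = 0.00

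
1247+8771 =10018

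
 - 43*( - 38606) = 1660058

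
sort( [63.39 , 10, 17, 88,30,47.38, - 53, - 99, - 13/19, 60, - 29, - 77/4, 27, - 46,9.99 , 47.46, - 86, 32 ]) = [ - 99, - 86, - 53, - 46, - 29,-77/4,- 13/19, 9.99, 10,17,27,30,32,47.38 , 47.46,60,63.39,88]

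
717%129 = 72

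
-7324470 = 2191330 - 9515800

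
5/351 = 5/351=0.01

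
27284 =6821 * 4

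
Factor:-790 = -2^1*5^1*79^1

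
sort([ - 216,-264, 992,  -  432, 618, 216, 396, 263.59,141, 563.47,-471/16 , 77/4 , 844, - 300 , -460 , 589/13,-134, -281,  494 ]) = [ -460 , - 432,-300, - 281, - 264,- 216, - 134, - 471/16, 77/4,589/13, 141 , 216,263.59, 396,  494,  563.47,618,844,992 ]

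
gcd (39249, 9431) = 1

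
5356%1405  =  1141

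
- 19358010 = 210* ( - 92181)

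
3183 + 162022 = 165205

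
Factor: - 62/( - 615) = 2^1* 3^(-1 )*5^(  -  1)*31^1*41^( - 1)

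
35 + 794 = 829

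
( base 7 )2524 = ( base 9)1264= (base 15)434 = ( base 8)1665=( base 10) 949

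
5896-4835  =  1061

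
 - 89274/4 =-22319+ 1/2 = -  22318.50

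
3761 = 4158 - 397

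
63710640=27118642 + 36591998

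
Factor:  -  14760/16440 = -3^1*41^1 * 137^( -1)=-123/137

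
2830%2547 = 283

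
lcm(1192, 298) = 1192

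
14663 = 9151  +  5512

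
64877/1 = 64877 = 64877.00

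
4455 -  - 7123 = 11578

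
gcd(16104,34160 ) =488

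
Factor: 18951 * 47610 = 2^1*3^3*5^1*23^2*6317^1 = 902257110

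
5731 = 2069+3662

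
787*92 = 72404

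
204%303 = 204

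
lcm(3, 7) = 21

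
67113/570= 117 + 141/190=117.74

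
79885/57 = 79885/57 = 1401.49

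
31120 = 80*389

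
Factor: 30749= 97^1 *317^1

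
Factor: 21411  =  3^3*13^1*61^1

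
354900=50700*7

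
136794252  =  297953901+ - 161159649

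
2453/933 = 2+ 587/933 = 2.63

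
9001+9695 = 18696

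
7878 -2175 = 5703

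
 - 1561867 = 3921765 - 5483632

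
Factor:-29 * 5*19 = -2755 =- 5^1*19^1*29^1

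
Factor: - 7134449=-7^2*145601^1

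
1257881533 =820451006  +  437430527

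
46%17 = 12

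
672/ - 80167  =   - 672/80167 = -0.01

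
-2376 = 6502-8878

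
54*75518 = 4077972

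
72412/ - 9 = - 72412/9 = - 8045.78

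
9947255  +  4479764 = 14427019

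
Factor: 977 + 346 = 3^3*7^2 = 1323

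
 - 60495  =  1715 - 62210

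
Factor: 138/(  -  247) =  - 2^1 *3^1*13^( - 1)*19^(-1 )*23^1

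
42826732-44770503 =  - 1943771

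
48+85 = 133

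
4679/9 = 4679/9 = 519.89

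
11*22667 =249337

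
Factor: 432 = 2^4*3^3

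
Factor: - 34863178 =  - 2^1*7^1*2490227^1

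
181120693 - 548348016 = -367227323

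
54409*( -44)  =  -2393996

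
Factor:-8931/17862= - 1/2 = - 2^(  -  1 )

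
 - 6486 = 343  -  6829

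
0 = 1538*0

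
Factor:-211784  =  - 2^3*23^1*1151^1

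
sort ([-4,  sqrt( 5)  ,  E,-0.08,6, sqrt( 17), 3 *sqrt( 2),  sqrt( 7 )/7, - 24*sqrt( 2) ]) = [-24*sqrt( 2), - 4, - 0.08, sqrt (7) /7, sqrt(5), E, sqrt( 17 ), 3*sqrt( 2), 6 ]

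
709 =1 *709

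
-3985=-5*797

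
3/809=3/809 =0.00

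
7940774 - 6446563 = 1494211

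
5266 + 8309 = 13575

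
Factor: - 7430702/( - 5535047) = 2^1 * 7^( -1)*17^( - 1)*23^1*67^1 * 193^( - 1 ) * 241^(  -  1)*2411^1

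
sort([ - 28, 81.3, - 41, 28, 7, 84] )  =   [ - 41, - 28,  7, 28,81.3,  84] 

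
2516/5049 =148/297 = 0.50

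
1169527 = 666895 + 502632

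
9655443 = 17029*567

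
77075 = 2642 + 74433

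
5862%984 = 942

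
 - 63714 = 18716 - 82430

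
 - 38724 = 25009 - 63733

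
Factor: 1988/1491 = 2^2*3^( - 1 )=4/3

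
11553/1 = 11553=11553.00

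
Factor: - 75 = -3^1*5^2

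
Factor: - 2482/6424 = -2^( - 2 )*11^(- 1)* 17^1=-17/44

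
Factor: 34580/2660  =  13^1 = 13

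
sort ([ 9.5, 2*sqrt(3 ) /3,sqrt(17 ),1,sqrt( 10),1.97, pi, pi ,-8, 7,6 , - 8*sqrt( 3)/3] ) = [ - 8, - 8*sqrt( 3)/3,  1, 2*sqrt( 3 )/3, 1.97  ,  pi,  pi,sqrt( 10 ),sqrt(17), 6,7, 9.5 ] 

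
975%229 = 59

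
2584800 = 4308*600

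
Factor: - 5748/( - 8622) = 2^1*3^ ( - 1 ) = 2/3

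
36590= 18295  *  2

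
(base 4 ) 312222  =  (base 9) 4716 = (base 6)24110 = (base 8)6652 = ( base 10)3498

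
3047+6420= 9467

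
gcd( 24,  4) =4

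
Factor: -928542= -2^1*3^1*43^1*59^1*61^1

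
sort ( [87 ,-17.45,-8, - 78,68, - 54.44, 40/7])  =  [ - 78,  -  54.44, - 17.45, - 8, 40/7, 68,  87] 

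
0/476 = 0 = 0.00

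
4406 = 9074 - 4668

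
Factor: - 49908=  - 2^2*3^1*4159^1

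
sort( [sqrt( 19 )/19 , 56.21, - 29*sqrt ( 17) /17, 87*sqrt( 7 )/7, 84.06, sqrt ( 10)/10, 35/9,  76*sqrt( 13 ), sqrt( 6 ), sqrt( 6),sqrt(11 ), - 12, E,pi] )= [ - 12, - 29*sqrt( 17 )/17,sqrt( 19)/19, sqrt(10 ) /10, sqrt( 6), sqrt(6 ), E, pi, sqrt( 11), 35/9, 87*sqrt(7 )/7, 56.21,  84.06,  76*sqrt (13)] 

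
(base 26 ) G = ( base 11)15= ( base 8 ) 20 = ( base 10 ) 16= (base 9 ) 17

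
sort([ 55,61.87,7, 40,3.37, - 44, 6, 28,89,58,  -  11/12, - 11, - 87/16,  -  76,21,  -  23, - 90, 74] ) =[  -  90, - 76,-44, - 23 , - 11, - 87/16, - 11/12, 3.37, 6,7,21, 28,40,55,58,61.87,74,  89]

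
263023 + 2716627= 2979650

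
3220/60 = 53 +2/3 = 53.67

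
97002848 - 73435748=23567100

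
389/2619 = 389/2619 = 0.15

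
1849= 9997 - 8148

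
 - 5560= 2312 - 7872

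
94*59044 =5550136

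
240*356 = 85440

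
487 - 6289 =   -  5802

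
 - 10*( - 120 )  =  1200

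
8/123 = 8/123 = 0.07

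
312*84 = 26208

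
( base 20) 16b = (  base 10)531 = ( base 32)GJ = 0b1000010011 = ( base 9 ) 650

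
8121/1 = 8121 = 8121.00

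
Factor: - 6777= - 3^3 *251^1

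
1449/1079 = 1449/1079  =  1.34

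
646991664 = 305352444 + 341639220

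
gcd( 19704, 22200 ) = 24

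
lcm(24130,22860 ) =434340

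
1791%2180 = 1791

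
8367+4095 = 12462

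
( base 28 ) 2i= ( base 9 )82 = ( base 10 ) 74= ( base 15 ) 4E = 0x4a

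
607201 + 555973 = 1163174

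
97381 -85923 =11458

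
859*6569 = 5642771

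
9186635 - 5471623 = 3715012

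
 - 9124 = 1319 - 10443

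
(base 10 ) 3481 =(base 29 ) 441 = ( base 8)6631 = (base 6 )24041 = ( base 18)AD7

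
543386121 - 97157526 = 446228595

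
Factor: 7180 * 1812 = 2^4*3^1*5^1*151^1*359^1=   13010160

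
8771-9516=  - 745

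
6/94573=6/94573 = 0.00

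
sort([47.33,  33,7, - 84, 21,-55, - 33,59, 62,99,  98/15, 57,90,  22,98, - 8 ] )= [  -  84, - 55, - 33, - 8,98/15, 7,21,  22,  33,  47.33 , 57,  59,  62,90,  98,99 ]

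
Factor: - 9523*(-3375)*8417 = 3^3*5^3*19^1 * 89^1 * 107^1*443^1  =  270523432125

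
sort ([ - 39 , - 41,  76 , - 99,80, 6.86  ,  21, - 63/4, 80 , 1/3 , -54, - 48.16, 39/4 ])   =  [ - 99, - 54, - 48.16  ,-41, - 39,-63/4, 1/3, 6.86,39/4 , 21 , 76, 80, 80] 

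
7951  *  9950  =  79112450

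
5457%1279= 341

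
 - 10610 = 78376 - 88986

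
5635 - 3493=2142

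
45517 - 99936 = -54419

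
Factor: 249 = 3^1*83^1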